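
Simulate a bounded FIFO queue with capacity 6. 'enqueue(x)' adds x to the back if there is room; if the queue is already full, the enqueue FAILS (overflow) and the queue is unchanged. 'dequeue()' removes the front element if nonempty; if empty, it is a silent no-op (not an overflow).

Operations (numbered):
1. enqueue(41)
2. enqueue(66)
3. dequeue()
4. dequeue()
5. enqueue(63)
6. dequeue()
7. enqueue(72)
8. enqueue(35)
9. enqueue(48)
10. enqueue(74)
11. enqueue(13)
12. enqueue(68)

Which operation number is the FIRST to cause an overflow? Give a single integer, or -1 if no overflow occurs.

Answer: -1

Derivation:
1. enqueue(41): size=1
2. enqueue(66): size=2
3. dequeue(): size=1
4. dequeue(): size=0
5. enqueue(63): size=1
6. dequeue(): size=0
7. enqueue(72): size=1
8. enqueue(35): size=2
9. enqueue(48): size=3
10. enqueue(74): size=4
11. enqueue(13): size=5
12. enqueue(68): size=6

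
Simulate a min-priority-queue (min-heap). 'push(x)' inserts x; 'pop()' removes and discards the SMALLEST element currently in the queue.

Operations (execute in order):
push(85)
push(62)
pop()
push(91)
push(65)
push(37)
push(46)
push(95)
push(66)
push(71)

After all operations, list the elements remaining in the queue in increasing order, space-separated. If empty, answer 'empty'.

push(85): heap contents = [85]
push(62): heap contents = [62, 85]
pop() → 62: heap contents = [85]
push(91): heap contents = [85, 91]
push(65): heap contents = [65, 85, 91]
push(37): heap contents = [37, 65, 85, 91]
push(46): heap contents = [37, 46, 65, 85, 91]
push(95): heap contents = [37, 46, 65, 85, 91, 95]
push(66): heap contents = [37, 46, 65, 66, 85, 91, 95]
push(71): heap contents = [37, 46, 65, 66, 71, 85, 91, 95]

Answer: 37 46 65 66 71 85 91 95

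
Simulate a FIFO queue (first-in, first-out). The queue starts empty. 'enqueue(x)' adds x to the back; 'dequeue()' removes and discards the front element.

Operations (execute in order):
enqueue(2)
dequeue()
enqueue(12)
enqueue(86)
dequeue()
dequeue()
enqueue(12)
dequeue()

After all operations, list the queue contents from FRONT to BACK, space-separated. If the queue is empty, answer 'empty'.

enqueue(2): [2]
dequeue(): []
enqueue(12): [12]
enqueue(86): [12, 86]
dequeue(): [86]
dequeue(): []
enqueue(12): [12]
dequeue(): []

Answer: empty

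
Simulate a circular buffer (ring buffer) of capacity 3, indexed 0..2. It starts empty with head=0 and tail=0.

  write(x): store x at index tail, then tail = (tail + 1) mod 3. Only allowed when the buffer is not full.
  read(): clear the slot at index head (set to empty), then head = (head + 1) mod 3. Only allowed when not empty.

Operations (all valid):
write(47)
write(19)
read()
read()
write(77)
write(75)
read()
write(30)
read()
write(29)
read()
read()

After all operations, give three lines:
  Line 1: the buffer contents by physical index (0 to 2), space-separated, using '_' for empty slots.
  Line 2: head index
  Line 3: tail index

Answer: _ _ _
0
0

Derivation:
write(47): buf=[47 _ _], head=0, tail=1, size=1
write(19): buf=[47 19 _], head=0, tail=2, size=2
read(): buf=[_ 19 _], head=1, tail=2, size=1
read(): buf=[_ _ _], head=2, tail=2, size=0
write(77): buf=[_ _ 77], head=2, tail=0, size=1
write(75): buf=[75 _ 77], head=2, tail=1, size=2
read(): buf=[75 _ _], head=0, tail=1, size=1
write(30): buf=[75 30 _], head=0, tail=2, size=2
read(): buf=[_ 30 _], head=1, tail=2, size=1
write(29): buf=[_ 30 29], head=1, tail=0, size=2
read(): buf=[_ _ 29], head=2, tail=0, size=1
read(): buf=[_ _ _], head=0, tail=0, size=0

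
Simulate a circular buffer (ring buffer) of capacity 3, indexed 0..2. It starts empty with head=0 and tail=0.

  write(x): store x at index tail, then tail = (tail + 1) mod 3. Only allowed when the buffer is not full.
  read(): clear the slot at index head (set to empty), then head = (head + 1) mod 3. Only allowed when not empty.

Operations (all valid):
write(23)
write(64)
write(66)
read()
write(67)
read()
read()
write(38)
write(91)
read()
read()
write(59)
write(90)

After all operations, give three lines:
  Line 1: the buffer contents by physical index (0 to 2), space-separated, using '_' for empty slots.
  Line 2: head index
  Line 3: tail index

Answer: 59 90 91
2
2

Derivation:
write(23): buf=[23 _ _], head=0, tail=1, size=1
write(64): buf=[23 64 _], head=0, tail=2, size=2
write(66): buf=[23 64 66], head=0, tail=0, size=3
read(): buf=[_ 64 66], head=1, tail=0, size=2
write(67): buf=[67 64 66], head=1, tail=1, size=3
read(): buf=[67 _ 66], head=2, tail=1, size=2
read(): buf=[67 _ _], head=0, tail=1, size=1
write(38): buf=[67 38 _], head=0, tail=2, size=2
write(91): buf=[67 38 91], head=0, tail=0, size=3
read(): buf=[_ 38 91], head=1, tail=0, size=2
read(): buf=[_ _ 91], head=2, tail=0, size=1
write(59): buf=[59 _ 91], head=2, tail=1, size=2
write(90): buf=[59 90 91], head=2, tail=2, size=3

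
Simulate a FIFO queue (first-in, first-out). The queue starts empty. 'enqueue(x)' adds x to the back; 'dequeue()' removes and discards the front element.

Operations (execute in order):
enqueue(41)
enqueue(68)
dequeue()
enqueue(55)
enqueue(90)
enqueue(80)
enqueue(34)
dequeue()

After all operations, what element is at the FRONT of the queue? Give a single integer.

Answer: 55

Derivation:
enqueue(41): queue = [41]
enqueue(68): queue = [41, 68]
dequeue(): queue = [68]
enqueue(55): queue = [68, 55]
enqueue(90): queue = [68, 55, 90]
enqueue(80): queue = [68, 55, 90, 80]
enqueue(34): queue = [68, 55, 90, 80, 34]
dequeue(): queue = [55, 90, 80, 34]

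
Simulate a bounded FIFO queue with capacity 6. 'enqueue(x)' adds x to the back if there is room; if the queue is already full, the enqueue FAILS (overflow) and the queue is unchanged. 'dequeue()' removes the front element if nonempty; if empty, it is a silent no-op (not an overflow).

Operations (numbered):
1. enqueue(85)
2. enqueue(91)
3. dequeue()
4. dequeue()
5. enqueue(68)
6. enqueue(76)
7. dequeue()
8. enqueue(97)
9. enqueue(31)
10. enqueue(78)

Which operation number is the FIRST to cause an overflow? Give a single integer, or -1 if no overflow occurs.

Answer: -1

Derivation:
1. enqueue(85): size=1
2. enqueue(91): size=2
3. dequeue(): size=1
4. dequeue(): size=0
5. enqueue(68): size=1
6. enqueue(76): size=2
7. dequeue(): size=1
8. enqueue(97): size=2
9. enqueue(31): size=3
10. enqueue(78): size=4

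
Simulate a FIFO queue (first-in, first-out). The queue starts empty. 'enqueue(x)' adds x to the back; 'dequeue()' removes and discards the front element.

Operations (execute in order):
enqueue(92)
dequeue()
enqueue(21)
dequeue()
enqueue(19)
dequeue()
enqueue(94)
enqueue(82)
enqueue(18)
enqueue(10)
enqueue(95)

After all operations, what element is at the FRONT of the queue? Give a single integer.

enqueue(92): queue = [92]
dequeue(): queue = []
enqueue(21): queue = [21]
dequeue(): queue = []
enqueue(19): queue = [19]
dequeue(): queue = []
enqueue(94): queue = [94]
enqueue(82): queue = [94, 82]
enqueue(18): queue = [94, 82, 18]
enqueue(10): queue = [94, 82, 18, 10]
enqueue(95): queue = [94, 82, 18, 10, 95]

Answer: 94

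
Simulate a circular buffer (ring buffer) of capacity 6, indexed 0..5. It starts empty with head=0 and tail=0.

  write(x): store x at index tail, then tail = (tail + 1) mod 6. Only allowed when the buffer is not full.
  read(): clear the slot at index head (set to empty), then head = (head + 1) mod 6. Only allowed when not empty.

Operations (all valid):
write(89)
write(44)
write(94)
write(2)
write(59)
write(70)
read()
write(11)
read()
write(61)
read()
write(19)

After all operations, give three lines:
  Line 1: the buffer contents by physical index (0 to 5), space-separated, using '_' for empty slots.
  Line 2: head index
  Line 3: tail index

Answer: 11 61 19 2 59 70
3
3

Derivation:
write(89): buf=[89 _ _ _ _ _], head=0, tail=1, size=1
write(44): buf=[89 44 _ _ _ _], head=0, tail=2, size=2
write(94): buf=[89 44 94 _ _ _], head=0, tail=3, size=3
write(2): buf=[89 44 94 2 _ _], head=0, tail=4, size=4
write(59): buf=[89 44 94 2 59 _], head=0, tail=5, size=5
write(70): buf=[89 44 94 2 59 70], head=0, tail=0, size=6
read(): buf=[_ 44 94 2 59 70], head=1, tail=0, size=5
write(11): buf=[11 44 94 2 59 70], head=1, tail=1, size=6
read(): buf=[11 _ 94 2 59 70], head=2, tail=1, size=5
write(61): buf=[11 61 94 2 59 70], head=2, tail=2, size=6
read(): buf=[11 61 _ 2 59 70], head=3, tail=2, size=5
write(19): buf=[11 61 19 2 59 70], head=3, tail=3, size=6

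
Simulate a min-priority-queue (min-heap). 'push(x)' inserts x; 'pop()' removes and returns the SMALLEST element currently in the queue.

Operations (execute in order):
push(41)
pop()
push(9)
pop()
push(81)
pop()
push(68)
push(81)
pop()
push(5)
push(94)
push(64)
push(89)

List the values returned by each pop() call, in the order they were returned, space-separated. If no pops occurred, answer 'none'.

push(41): heap contents = [41]
pop() → 41: heap contents = []
push(9): heap contents = [9]
pop() → 9: heap contents = []
push(81): heap contents = [81]
pop() → 81: heap contents = []
push(68): heap contents = [68]
push(81): heap contents = [68, 81]
pop() → 68: heap contents = [81]
push(5): heap contents = [5, 81]
push(94): heap contents = [5, 81, 94]
push(64): heap contents = [5, 64, 81, 94]
push(89): heap contents = [5, 64, 81, 89, 94]

Answer: 41 9 81 68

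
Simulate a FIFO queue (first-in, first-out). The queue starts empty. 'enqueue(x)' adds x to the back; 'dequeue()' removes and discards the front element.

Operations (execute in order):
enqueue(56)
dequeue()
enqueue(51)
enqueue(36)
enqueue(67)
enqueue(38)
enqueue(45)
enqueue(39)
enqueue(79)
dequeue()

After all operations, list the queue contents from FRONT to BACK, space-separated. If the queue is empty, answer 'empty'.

enqueue(56): [56]
dequeue(): []
enqueue(51): [51]
enqueue(36): [51, 36]
enqueue(67): [51, 36, 67]
enqueue(38): [51, 36, 67, 38]
enqueue(45): [51, 36, 67, 38, 45]
enqueue(39): [51, 36, 67, 38, 45, 39]
enqueue(79): [51, 36, 67, 38, 45, 39, 79]
dequeue(): [36, 67, 38, 45, 39, 79]

Answer: 36 67 38 45 39 79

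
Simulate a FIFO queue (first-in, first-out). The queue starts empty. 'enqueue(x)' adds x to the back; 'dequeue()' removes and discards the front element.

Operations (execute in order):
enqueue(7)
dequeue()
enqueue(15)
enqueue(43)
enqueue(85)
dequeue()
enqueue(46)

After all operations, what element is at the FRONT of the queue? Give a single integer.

Answer: 43

Derivation:
enqueue(7): queue = [7]
dequeue(): queue = []
enqueue(15): queue = [15]
enqueue(43): queue = [15, 43]
enqueue(85): queue = [15, 43, 85]
dequeue(): queue = [43, 85]
enqueue(46): queue = [43, 85, 46]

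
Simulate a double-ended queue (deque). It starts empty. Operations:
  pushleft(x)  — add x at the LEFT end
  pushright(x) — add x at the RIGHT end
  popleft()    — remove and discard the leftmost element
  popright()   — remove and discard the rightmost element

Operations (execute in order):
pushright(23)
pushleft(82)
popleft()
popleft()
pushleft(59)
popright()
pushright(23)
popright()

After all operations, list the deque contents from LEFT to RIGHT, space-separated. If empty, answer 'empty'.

pushright(23): [23]
pushleft(82): [82, 23]
popleft(): [23]
popleft(): []
pushleft(59): [59]
popright(): []
pushright(23): [23]
popright(): []

Answer: empty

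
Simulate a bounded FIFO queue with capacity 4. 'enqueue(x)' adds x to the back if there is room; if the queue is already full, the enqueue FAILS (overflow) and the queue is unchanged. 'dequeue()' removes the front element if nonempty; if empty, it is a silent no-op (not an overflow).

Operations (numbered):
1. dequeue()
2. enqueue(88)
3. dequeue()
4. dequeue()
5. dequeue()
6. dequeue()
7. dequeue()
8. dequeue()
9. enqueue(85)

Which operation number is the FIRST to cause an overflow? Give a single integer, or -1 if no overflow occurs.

Answer: -1

Derivation:
1. dequeue(): empty, no-op, size=0
2. enqueue(88): size=1
3. dequeue(): size=0
4. dequeue(): empty, no-op, size=0
5. dequeue(): empty, no-op, size=0
6. dequeue(): empty, no-op, size=0
7. dequeue(): empty, no-op, size=0
8. dequeue(): empty, no-op, size=0
9. enqueue(85): size=1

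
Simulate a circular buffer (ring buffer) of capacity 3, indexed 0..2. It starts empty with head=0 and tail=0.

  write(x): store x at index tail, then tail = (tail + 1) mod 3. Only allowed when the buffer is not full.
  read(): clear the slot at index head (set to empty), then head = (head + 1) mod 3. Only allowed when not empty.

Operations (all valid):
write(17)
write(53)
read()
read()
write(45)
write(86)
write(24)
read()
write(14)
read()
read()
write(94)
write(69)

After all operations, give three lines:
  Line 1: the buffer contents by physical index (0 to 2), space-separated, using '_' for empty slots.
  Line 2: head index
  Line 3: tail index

Answer: 94 69 14
2
2

Derivation:
write(17): buf=[17 _ _], head=0, tail=1, size=1
write(53): buf=[17 53 _], head=0, tail=2, size=2
read(): buf=[_ 53 _], head=1, tail=2, size=1
read(): buf=[_ _ _], head=2, tail=2, size=0
write(45): buf=[_ _ 45], head=2, tail=0, size=1
write(86): buf=[86 _ 45], head=2, tail=1, size=2
write(24): buf=[86 24 45], head=2, tail=2, size=3
read(): buf=[86 24 _], head=0, tail=2, size=2
write(14): buf=[86 24 14], head=0, tail=0, size=3
read(): buf=[_ 24 14], head=1, tail=0, size=2
read(): buf=[_ _ 14], head=2, tail=0, size=1
write(94): buf=[94 _ 14], head=2, tail=1, size=2
write(69): buf=[94 69 14], head=2, tail=2, size=3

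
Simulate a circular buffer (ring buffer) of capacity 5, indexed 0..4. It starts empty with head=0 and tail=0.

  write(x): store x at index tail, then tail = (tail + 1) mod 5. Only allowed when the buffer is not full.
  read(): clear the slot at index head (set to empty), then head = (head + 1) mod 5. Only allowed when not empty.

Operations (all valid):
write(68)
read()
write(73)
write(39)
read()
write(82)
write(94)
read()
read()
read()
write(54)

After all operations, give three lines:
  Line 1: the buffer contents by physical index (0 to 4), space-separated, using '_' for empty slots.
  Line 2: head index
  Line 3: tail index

write(68): buf=[68 _ _ _ _], head=0, tail=1, size=1
read(): buf=[_ _ _ _ _], head=1, tail=1, size=0
write(73): buf=[_ 73 _ _ _], head=1, tail=2, size=1
write(39): buf=[_ 73 39 _ _], head=1, tail=3, size=2
read(): buf=[_ _ 39 _ _], head=2, tail=3, size=1
write(82): buf=[_ _ 39 82 _], head=2, tail=4, size=2
write(94): buf=[_ _ 39 82 94], head=2, tail=0, size=3
read(): buf=[_ _ _ 82 94], head=3, tail=0, size=2
read(): buf=[_ _ _ _ 94], head=4, tail=0, size=1
read(): buf=[_ _ _ _ _], head=0, tail=0, size=0
write(54): buf=[54 _ _ _ _], head=0, tail=1, size=1

Answer: 54 _ _ _ _
0
1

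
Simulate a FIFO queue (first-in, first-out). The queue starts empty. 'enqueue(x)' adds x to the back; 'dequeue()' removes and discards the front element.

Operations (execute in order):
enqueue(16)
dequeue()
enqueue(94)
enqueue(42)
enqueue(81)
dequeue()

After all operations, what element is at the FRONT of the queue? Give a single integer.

Answer: 42

Derivation:
enqueue(16): queue = [16]
dequeue(): queue = []
enqueue(94): queue = [94]
enqueue(42): queue = [94, 42]
enqueue(81): queue = [94, 42, 81]
dequeue(): queue = [42, 81]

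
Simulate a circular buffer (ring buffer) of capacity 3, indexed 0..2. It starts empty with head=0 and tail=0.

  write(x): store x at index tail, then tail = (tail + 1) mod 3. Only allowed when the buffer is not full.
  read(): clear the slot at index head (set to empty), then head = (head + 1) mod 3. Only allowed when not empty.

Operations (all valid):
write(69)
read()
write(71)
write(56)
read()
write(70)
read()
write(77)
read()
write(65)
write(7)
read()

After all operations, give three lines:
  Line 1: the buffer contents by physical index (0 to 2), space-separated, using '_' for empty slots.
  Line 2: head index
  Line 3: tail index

Answer: 7 _ 65
2
1

Derivation:
write(69): buf=[69 _ _], head=0, tail=1, size=1
read(): buf=[_ _ _], head=1, tail=1, size=0
write(71): buf=[_ 71 _], head=1, tail=2, size=1
write(56): buf=[_ 71 56], head=1, tail=0, size=2
read(): buf=[_ _ 56], head=2, tail=0, size=1
write(70): buf=[70 _ 56], head=2, tail=1, size=2
read(): buf=[70 _ _], head=0, tail=1, size=1
write(77): buf=[70 77 _], head=0, tail=2, size=2
read(): buf=[_ 77 _], head=1, tail=2, size=1
write(65): buf=[_ 77 65], head=1, tail=0, size=2
write(7): buf=[7 77 65], head=1, tail=1, size=3
read(): buf=[7 _ 65], head=2, tail=1, size=2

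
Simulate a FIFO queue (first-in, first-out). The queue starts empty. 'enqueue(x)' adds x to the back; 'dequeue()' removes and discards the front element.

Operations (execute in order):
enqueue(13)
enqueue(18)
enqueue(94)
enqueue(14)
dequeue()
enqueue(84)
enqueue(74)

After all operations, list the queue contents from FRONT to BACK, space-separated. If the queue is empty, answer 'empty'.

Answer: 18 94 14 84 74

Derivation:
enqueue(13): [13]
enqueue(18): [13, 18]
enqueue(94): [13, 18, 94]
enqueue(14): [13, 18, 94, 14]
dequeue(): [18, 94, 14]
enqueue(84): [18, 94, 14, 84]
enqueue(74): [18, 94, 14, 84, 74]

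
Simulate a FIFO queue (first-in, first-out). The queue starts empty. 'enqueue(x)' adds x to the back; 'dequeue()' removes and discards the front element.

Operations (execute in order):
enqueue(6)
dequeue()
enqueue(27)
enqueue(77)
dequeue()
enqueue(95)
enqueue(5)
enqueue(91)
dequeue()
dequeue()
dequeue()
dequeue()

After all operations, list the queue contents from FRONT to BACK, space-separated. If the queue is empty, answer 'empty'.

Answer: empty

Derivation:
enqueue(6): [6]
dequeue(): []
enqueue(27): [27]
enqueue(77): [27, 77]
dequeue(): [77]
enqueue(95): [77, 95]
enqueue(5): [77, 95, 5]
enqueue(91): [77, 95, 5, 91]
dequeue(): [95, 5, 91]
dequeue(): [5, 91]
dequeue(): [91]
dequeue(): []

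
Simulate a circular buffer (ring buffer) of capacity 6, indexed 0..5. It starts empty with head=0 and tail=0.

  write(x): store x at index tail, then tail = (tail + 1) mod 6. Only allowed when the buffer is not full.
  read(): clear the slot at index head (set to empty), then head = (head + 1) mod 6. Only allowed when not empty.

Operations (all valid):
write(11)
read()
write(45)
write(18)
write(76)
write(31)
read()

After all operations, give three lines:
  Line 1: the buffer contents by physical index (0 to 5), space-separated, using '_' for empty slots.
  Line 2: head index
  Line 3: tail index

Answer: _ _ 18 76 31 _
2
5

Derivation:
write(11): buf=[11 _ _ _ _ _], head=0, tail=1, size=1
read(): buf=[_ _ _ _ _ _], head=1, tail=1, size=0
write(45): buf=[_ 45 _ _ _ _], head=1, tail=2, size=1
write(18): buf=[_ 45 18 _ _ _], head=1, tail=3, size=2
write(76): buf=[_ 45 18 76 _ _], head=1, tail=4, size=3
write(31): buf=[_ 45 18 76 31 _], head=1, tail=5, size=4
read(): buf=[_ _ 18 76 31 _], head=2, tail=5, size=3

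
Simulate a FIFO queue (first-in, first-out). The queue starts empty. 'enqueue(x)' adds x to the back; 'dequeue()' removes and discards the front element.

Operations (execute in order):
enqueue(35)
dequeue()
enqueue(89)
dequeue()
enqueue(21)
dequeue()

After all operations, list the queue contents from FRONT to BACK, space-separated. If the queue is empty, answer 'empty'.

Answer: empty

Derivation:
enqueue(35): [35]
dequeue(): []
enqueue(89): [89]
dequeue(): []
enqueue(21): [21]
dequeue(): []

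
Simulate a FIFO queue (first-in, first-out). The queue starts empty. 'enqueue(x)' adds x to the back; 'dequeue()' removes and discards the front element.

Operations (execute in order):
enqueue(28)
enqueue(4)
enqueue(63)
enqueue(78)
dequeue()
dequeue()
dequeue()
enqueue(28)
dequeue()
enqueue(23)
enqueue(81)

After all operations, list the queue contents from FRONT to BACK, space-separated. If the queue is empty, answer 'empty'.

Answer: 28 23 81

Derivation:
enqueue(28): [28]
enqueue(4): [28, 4]
enqueue(63): [28, 4, 63]
enqueue(78): [28, 4, 63, 78]
dequeue(): [4, 63, 78]
dequeue(): [63, 78]
dequeue(): [78]
enqueue(28): [78, 28]
dequeue(): [28]
enqueue(23): [28, 23]
enqueue(81): [28, 23, 81]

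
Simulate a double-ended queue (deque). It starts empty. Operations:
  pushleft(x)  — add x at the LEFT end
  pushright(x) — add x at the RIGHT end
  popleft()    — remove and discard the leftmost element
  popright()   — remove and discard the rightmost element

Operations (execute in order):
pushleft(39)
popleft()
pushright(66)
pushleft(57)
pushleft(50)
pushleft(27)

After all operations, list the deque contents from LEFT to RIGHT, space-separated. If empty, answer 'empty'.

Answer: 27 50 57 66

Derivation:
pushleft(39): [39]
popleft(): []
pushright(66): [66]
pushleft(57): [57, 66]
pushleft(50): [50, 57, 66]
pushleft(27): [27, 50, 57, 66]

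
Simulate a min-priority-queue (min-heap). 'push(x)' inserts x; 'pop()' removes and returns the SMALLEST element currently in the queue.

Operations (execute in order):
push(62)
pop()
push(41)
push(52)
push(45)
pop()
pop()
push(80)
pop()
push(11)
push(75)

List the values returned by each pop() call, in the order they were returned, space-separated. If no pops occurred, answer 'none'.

push(62): heap contents = [62]
pop() → 62: heap contents = []
push(41): heap contents = [41]
push(52): heap contents = [41, 52]
push(45): heap contents = [41, 45, 52]
pop() → 41: heap contents = [45, 52]
pop() → 45: heap contents = [52]
push(80): heap contents = [52, 80]
pop() → 52: heap contents = [80]
push(11): heap contents = [11, 80]
push(75): heap contents = [11, 75, 80]

Answer: 62 41 45 52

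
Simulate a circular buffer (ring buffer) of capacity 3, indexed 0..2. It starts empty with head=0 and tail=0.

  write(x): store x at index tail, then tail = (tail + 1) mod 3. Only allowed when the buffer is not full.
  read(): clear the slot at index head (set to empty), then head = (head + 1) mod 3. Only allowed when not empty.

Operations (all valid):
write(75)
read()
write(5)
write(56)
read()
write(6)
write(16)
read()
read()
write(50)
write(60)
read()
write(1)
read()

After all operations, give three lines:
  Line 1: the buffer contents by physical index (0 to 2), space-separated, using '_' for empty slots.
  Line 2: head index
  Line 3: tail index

Answer: 60 1 _
0
2

Derivation:
write(75): buf=[75 _ _], head=0, tail=1, size=1
read(): buf=[_ _ _], head=1, tail=1, size=0
write(5): buf=[_ 5 _], head=1, tail=2, size=1
write(56): buf=[_ 5 56], head=1, tail=0, size=2
read(): buf=[_ _ 56], head=2, tail=0, size=1
write(6): buf=[6 _ 56], head=2, tail=1, size=2
write(16): buf=[6 16 56], head=2, tail=2, size=3
read(): buf=[6 16 _], head=0, tail=2, size=2
read(): buf=[_ 16 _], head=1, tail=2, size=1
write(50): buf=[_ 16 50], head=1, tail=0, size=2
write(60): buf=[60 16 50], head=1, tail=1, size=3
read(): buf=[60 _ 50], head=2, tail=1, size=2
write(1): buf=[60 1 50], head=2, tail=2, size=3
read(): buf=[60 1 _], head=0, tail=2, size=2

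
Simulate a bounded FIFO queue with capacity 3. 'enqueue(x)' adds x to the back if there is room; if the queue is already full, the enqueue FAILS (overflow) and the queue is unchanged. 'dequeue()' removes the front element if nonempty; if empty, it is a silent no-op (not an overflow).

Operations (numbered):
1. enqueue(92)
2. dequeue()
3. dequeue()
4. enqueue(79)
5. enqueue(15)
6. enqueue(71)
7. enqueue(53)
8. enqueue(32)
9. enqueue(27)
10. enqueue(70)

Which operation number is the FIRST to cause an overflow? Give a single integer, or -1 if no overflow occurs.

1. enqueue(92): size=1
2. dequeue(): size=0
3. dequeue(): empty, no-op, size=0
4. enqueue(79): size=1
5. enqueue(15): size=2
6. enqueue(71): size=3
7. enqueue(53): size=3=cap → OVERFLOW (fail)
8. enqueue(32): size=3=cap → OVERFLOW (fail)
9. enqueue(27): size=3=cap → OVERFLOW (fail)
10. enqueue(70): size=3=cap → OVERFLOW (fail)

Answer: 7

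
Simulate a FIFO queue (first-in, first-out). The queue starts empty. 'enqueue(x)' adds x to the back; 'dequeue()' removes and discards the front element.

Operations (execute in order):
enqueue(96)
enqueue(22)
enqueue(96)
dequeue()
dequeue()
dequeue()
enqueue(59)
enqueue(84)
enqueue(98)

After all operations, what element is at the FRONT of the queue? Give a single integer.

enqueue(96): queue = [96]
enqueue(22): queue = [96, 22]
enqueue(96): queue = [96, 22, 96]
dequeue(): queue = [22, 96]
dequeue(): queue = [96]
dequeue(): queue = []
enqueue(59): queue = [59]
enqueue(84): queue = [59, 84]
enqueue(98): queue = [59, 84, 98]

Answer: 59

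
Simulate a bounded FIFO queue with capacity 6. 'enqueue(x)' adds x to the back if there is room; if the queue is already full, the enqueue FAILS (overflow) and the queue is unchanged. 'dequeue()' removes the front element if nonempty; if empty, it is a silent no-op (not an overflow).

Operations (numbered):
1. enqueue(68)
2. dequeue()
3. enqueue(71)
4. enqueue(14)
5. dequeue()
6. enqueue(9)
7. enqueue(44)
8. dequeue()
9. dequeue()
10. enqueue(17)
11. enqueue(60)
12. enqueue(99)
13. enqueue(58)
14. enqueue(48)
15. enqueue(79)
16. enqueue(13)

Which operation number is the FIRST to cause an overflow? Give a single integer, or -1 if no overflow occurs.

Answer: 15

Derivation:
1. enqueue(68): size=1
2. dequeue(): size=0
3. enqueue(71): size=1
4. enqueue(14): size=2
5. dequeue(): size=1
6. enqueue(9): size=2
7. enqueue(44): size=3
8. dequeue(): size=2
9. dequeue(): size=1
10. enqueue(17): size=2
11. enqueue(60): size=3
12. enqueue(99): size=4
13. enqueue(58): size=5
14. enqueue(48): size=6
15. enqueue(79): size=6=cap → OVERFLOW (fail)
16. enqueue(13): size=6=cap → OVERFLOW (fail)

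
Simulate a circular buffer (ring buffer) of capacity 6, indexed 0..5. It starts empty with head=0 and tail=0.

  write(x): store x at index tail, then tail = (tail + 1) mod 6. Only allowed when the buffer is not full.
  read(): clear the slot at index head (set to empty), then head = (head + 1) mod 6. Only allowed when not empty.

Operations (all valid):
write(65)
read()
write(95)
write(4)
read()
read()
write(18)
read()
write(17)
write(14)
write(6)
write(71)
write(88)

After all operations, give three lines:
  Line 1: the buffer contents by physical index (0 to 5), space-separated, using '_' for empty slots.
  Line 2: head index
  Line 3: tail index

Answer: 6 71 88 _ 17 14
4
3

Derivation:
write(65): buf=[65 _ _ _ _ _], head=0, tail=1, size=1
read(): buf=[_ _ _ _ _ _], head=1, tail=1, size=0
write(95): buf=[_ 95 _ _ _ _], head=1, tail=2, size=1
write(4): buf=[_ 95 4 _ _ _], head=1, tail=3, size=2
read(): buf=[_ _ 4 _ _ _], head=2, tail=3, size=1
read(): buf=[_ _ _ _ _ _], head=3, tail=3, size=0
write(18): buf=[_ _ _ 18 _ _], head=3, tail=4, size=1
read(): buf=[_ _ _ _ _ _], head=4, tail=4, size=0
write(17): buf=[_ _ _ _ 17 _], head=4, tail=5, size=1
write(14): buf=[_ _ _ _ 17 14], head=4, tail=0, size=2
write(6): buf=[6 _ _ _ 17 14], head=4, tail=1, size=3
write(71): buf=[6 71 _ _ 17 14], head=4, tail=2, size=4
write(88): buf=[6 71 88 _ 17 14], head=4, tail=3, size=5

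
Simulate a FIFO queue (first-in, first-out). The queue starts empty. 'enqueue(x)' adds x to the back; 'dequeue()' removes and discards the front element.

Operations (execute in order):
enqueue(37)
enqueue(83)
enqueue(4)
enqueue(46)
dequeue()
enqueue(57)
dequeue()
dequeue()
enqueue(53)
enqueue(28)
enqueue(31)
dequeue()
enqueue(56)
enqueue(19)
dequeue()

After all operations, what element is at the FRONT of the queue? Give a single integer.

Answer: 53

Derivation:
enqueue(37): queue = [37]
enqueue(83): queue = [37, 83]
enqueue(4): queue = [37, 83, 4]
enqueue(46): queue = [37, 83, 4, 46]
dequeue(): queue = [83, 4, 46]
enqueue(57): queue = [83, 4, 46, 57]
dequeue(): queue = [4, 46, 57]
dequeue(): queue = [46, 57]
enqueue(53): queue = [46, 57, 53]
enqueue(28): queue = [46, 57, 53, 28]
enqueue(31): queue = [46, 57, 53, 28, 31]
dequeue(): queue = [57, 53, 28, 31]
enqueue(56): queue = [57, 53, 28, 31, 56]
enqueue(19): queue = [57, 53, 28, 31, 56, 19]
dequeue(): queue = [53, 28, 31, 56, 19]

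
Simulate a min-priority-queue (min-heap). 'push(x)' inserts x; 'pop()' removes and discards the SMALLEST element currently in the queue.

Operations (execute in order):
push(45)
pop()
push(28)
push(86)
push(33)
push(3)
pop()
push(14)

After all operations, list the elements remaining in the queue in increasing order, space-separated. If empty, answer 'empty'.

Answer: 14 28 33 86

Derivation:
push(45): heap contents = [45]
pop() → 45: heap contents = []
push(28): heap contents = [28]
push(86): heap contents = [28, 86]
push(33): heap contents = [28, 33, 86]
push(3): heap contents = [3, 28, 33, 86]
pop() → 3: heap contents = [28, 33, 86]
push(14): heap contents = [14, 28, 33, 86]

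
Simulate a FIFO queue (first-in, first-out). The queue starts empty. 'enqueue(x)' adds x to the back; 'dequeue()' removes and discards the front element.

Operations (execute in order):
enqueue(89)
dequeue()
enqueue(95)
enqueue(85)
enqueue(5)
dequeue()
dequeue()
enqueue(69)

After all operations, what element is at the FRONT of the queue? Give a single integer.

enqueue(89): queue = [89]
dequeue(): queue = []
enqueue(95): queue = [95]
enqueue(85): queue = [95, 85]
enqueue(5): queue = [95, 85, 5]
dequeue(): queue = [85, 5]
dequeue(): queue = [5]
enqueue(69): queue = [5, 69]

Answer: 5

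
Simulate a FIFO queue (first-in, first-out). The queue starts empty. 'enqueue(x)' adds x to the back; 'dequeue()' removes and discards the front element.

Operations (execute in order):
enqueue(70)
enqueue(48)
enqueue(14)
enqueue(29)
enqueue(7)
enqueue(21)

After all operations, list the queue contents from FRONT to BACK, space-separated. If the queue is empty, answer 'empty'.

Answer: 70 48 14 29 7 21

Derivation:
enqueue(70): [70]
enqueue(48): [70, 48]
enqueue(14): [70, 48, 14]
enqueue(29): [70, 48, 14, 29]
enqueue(7): [70, 48, 14, 29, 7]
enqueue(21): [70, 48, 14, 29, 7, 21]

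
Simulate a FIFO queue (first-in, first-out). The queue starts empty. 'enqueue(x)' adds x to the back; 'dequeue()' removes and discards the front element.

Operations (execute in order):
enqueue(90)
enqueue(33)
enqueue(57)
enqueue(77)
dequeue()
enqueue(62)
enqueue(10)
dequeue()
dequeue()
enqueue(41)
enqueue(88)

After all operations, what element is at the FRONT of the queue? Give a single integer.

enqueue(90): queue = [90]
enqueue(33): queue = [90, 33]
enqueue(57): queue = [90, 33, 57]
enqueue(77): queue = [90, 33, 57, 77]
dequeue(): queue = [33, 57, 77]
enqueue(62): queue = [33, 57, 77, 62]
enqueue(10): queue = [33, 57, 77, 62, 10]
dequeue(): queue = [57, 77, 62, 10]
dequeue(): queue = [77, 62, 10]
enqueue(41): queue = [77, 62, 10, 41]
enqueue(88): queue = [77, 62, 10, 41, 88]

Answer: 77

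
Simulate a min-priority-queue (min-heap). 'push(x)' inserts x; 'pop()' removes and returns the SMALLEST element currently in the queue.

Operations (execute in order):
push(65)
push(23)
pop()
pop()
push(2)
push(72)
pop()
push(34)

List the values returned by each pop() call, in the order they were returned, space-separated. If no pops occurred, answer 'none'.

Answer: 23 65 2

Derivation:
push(65): heap contents = [65]
push(23): heap contents = [23, 65]
pop() → 23: heap contents = [65]
pop() → 65: heap contents = []
push(2): heap contents = [2]
push(72): heap contents = [2, 72]
pop() → 2: heap contents = [72]
push(34): heap contents = [34, 72]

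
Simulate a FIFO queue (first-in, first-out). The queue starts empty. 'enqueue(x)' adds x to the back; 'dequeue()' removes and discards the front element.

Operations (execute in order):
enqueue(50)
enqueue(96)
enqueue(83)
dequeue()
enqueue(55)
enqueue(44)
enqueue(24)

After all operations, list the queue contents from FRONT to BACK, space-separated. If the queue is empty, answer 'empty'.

enqueue(50): [50]
enqueue(96): [50, 96]
enqueue(83): [50, 96, 83]
dequeue(): [96, 83]
enqueue(55): [96, 83, 55]
enqueue(44): [96, 83, 55, 44]
enqueue(24): [96, 83, 55, 44, 24]

Answer: 96 83 55 44 24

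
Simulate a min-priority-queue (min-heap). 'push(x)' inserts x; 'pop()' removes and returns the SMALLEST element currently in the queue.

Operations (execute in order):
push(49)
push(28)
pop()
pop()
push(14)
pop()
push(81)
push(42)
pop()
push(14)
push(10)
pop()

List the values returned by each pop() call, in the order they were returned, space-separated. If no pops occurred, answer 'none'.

Answer: 28 49 14 42 10

Derivation:
push(49): heap contents = [49]
push(28): heap contents = [28, 49]
pop() → 28: heap contents = [49]
pop() → 49: heap contents = []
push(14): heap contents = [14]
pop() → 14: heap contents = []
push(81): heap contents = [81]
push(42): heap contents = [42, 81]
pop() → 42: heap contents = [81]
push(14): heap contents = [14, 81]
push(10): heap contents = [10, 14, 81]
pop() → 10: heap contents = [14, 81]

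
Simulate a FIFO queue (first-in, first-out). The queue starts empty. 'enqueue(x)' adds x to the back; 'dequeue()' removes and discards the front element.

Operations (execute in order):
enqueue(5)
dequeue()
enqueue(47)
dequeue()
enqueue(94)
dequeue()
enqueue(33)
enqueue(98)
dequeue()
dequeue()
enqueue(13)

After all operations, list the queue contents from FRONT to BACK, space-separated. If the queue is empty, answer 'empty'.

Answer: 13

Derivation:
enqueue(5): [5]
dequeue(): []
enqueue(47): [47]
dequeue(): []
enqueue(94): [94]
dequeue(): []
enqueue(33): [33]
enqueue(98): [33, 98]
dequeue(): [98]
dequeue(): []
enqueue(13): [13]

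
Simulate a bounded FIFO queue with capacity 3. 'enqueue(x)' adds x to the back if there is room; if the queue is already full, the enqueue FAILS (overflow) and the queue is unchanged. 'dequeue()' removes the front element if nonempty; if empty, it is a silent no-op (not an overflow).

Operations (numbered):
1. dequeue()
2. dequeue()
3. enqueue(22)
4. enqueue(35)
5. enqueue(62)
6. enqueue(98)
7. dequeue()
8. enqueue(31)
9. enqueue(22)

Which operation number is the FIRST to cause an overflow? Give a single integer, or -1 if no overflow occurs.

1. dequeue(): empty, no-op, size=0
2. dequeue(): empty, no-op, size=0
3. enqueue(22): size=1
4. enqueue(35): size=2
5. enqueue(62): size=3
6. enqueue(98): size=3=cap → OVERFLOW (fail)
7. dequeue(): size=2
8. enqueue(31): size=3
9. enqueue(22): size=3=cap → OVERFLOW (fail)

Answer: 6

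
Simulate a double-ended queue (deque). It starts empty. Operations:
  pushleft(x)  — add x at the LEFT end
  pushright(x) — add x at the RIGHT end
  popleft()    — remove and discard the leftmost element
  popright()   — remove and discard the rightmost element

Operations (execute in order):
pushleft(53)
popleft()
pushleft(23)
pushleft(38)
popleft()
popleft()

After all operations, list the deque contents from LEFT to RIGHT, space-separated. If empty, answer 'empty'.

Answer: empty

Derivation:
pushleft(53): [53]
popleft(): []
pushleft(23): [23]
pushleft(38): [38, 23]
popleft(): [23]
popleft(): []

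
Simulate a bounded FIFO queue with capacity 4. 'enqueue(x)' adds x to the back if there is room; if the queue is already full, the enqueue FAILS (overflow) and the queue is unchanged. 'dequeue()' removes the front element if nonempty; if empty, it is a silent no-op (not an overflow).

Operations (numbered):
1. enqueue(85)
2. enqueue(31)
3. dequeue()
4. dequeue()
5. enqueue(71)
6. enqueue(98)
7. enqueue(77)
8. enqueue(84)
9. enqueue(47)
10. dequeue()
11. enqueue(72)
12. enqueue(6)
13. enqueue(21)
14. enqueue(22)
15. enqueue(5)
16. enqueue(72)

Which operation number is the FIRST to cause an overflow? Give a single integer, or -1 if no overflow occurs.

1. enqueue(85): size=1
2. enqueue(31): size=2
3. dequeue(): size=1
4. dequeue(): size=0
5. enqueue(71): size=1
6. enqueue(98): size=2
7. enqueue(77): size=3
8. enqueue(84): size=4
9. enqueue(47): size=4=cap → OVERFLOW (fail)
10. dequeue(): size=3
11. enqueue(72): size=4
12. enqueue(6): size=4=cap → OVERFLOW (fail)
13. enqueue(21): size=4=cap → OVERFLOW (fail)
14. enqueue(22): size=4=cap → OVERFLOW (fail)
15. enqueue(5): size=4=cap → OVERFLOW (fail)
16. enqueue(72): size=4=cap → OVERFLOW (fail)

Answer: 9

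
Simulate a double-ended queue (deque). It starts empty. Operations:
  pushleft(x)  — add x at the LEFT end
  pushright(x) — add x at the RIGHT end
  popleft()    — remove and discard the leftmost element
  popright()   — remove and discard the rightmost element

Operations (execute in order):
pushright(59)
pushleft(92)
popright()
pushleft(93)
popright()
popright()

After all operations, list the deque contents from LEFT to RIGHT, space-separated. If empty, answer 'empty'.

pushright(59): [59]
pushleft(92): [92, 59]
popright(): [92]
pushleft(93): [93, 92]
popright(): [93]
popright(): []

Answer: empty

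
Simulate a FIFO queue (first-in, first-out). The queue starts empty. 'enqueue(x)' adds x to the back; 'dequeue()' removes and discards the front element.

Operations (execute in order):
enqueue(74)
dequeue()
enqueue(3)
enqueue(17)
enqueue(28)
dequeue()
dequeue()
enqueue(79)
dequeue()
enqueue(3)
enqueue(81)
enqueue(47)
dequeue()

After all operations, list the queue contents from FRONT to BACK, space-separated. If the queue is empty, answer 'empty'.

Answer: 3 81 47

Derivation:
enqueue(74): [74]
dequeue(): []
enqueue(3): [3]
enqueue(17): [3, 17]
enqueue(28): [3, 17, 28]
dequeue(): [17, 28]
dequeue(): [28]
enqueue(79): [28, 79]
dequeue(): [79]
enqueue(3): [79, 3]
enqueue(81): [79, 3, 81]
enqueue(47): [79, 3, 81, 47]
dequeue(): [3, 81, 47]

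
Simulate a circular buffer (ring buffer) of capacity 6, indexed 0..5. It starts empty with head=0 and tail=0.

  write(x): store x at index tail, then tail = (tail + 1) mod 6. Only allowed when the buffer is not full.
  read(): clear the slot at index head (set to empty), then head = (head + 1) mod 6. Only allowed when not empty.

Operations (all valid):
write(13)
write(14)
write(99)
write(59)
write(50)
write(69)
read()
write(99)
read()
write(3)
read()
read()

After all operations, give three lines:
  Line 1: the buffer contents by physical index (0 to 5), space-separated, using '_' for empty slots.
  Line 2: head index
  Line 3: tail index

write(13): buf=[13 _ _ _ _ _], head=0, tail=1, size=1
write(14): buf=[13 14 _ _ _ _], head=0, tail=2, size=2
write(99): buf=[13 14 99 _ _ _], head=0, tail=3, size=3
write(59): buf=[13 14 99 59 _ _], head=0, tail=4, size=4
write(50): buf=[13 14 99 59 50 _], head=0, tail=5, size=5
write(69): buf=[13 14 99 59 50 69], head=0, tail=0, size=6
read(): buf=[_ 14 99 59 50 69], head=1, tail=0, size=5
write(99): buf=[99 14 99 59 50 69], head=1, tail=1, size=6
read(): buf=[99 _ 99 59 50 69], head=2, tail=1, size=5
write(3): buf=[99 3 99 59 50 69], head=2, tail=2, size=6
read(): buf=[99 3 _ 59 50 69], head=3, tail=2, size=5
read(): buf=[99 3 _ _ 50 69], head=4, tail=2, size=4

Answer: 99 3 _ _ 50 69
4
2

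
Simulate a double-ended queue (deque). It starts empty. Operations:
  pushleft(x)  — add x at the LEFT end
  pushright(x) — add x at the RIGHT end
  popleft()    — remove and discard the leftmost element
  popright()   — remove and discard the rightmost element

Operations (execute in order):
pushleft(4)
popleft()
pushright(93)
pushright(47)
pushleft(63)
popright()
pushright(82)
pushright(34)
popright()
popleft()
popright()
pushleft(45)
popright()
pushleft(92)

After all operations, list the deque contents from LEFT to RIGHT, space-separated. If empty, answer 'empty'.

Answer: 92 45

Derivation:
pushleft(4): [4]
popleft(): []
pushright(93): [93]
pushright(47): [93, 47]
pushleft(63): [63, 93, 47]
popright(): [63, 93]
pushright(82): [63, 93, 82]
pushright(34): [63, 93, 82, 34]
popright(): [63, 93, 82]
popleft(): [93, 82]
popright(): [93]
pushleft(45): [45, 93]
popright(): [45]
pushleft(92): [92, 45]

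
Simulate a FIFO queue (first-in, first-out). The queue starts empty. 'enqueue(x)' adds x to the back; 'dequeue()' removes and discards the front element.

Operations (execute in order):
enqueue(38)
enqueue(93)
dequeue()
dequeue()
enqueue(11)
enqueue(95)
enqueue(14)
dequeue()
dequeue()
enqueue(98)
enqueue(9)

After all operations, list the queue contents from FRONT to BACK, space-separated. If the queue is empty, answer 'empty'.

Answer: 14 98 9

Derivation:
enqueue(38): [38]
enqueue(93): [38, 93]
dequeue(): [93]
dequeue(): []
enqueue(11): [11]
enqueue(95): [11, 95]
enqueue(14): [11, 95, 14]
dequeue(): [95, 14]
dequeue(): [14]
enqueue(98): [14, 98]
enqueue(9): [14, 98, 9]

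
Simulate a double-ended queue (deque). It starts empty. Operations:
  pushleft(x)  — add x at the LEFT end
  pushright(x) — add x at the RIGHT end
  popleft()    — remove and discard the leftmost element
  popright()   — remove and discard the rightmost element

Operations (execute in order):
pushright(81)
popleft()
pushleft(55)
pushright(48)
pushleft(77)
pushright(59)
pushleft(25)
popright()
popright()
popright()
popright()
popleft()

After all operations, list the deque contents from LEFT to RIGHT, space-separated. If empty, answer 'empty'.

Answer: empty

Derivation:
pushright(81): [81]
popleft(): []
pushleft(55): [55]
pushright(48): [55, 48]
pushleft(77): [77, 55, 48]
pushright(59): [77, 55, 48, 59]
pushleft(25): [25, 77, 55, 48, 59]
popright(): [25, 77, 55, 48]
popright(): [25, 77, 55]
popright(): [25, 77]
popright(): [25]
popleft(): []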